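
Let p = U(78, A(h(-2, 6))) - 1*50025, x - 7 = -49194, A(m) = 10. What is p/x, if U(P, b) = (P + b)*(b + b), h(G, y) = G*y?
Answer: 48265/49187 ≈ 0.98126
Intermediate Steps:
U(P, b) = 2*b*(P + b) (U(P, b) = (P + b)*(2*b) = 2*b*(P + b))
x = -49187 (x = 7 - 49194 = -49187)
p = -48265 (p = 2*10*(78 + 10) - 1*50025 = 2*10*88 - 50025 = 1760 - 50025 = -48265)
p/x = -48265/(-49187) = -48265*(-1/49187) = 48265/49187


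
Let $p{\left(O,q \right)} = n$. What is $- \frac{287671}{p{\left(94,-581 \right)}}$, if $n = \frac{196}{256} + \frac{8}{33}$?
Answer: $- \frac{607561152}{2129} \approx -2.8537 \cdot 10^{5}$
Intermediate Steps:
$n = \frac{2129}{2112}$ ($n = 196 \cdot \frac{1}{256} + 8 \cdot \frac{1}{33} = \frac{49}{64} + \frac{8}{33} = \frac{2129}{2112} \approx 1.008$)
$p{\left(O,q \right)} = \frac{2129}{2112}$
$- \frac{287671}{p{\left(94,-581 \right)}} = - \frac{287671}{\frac{2129}{2112}} = \left(-287671\right) \frac{2112}{2129} = - \frac{607561152}{2129}$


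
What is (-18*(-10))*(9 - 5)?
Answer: 720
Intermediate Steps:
(-18*(-10))*(9 - 5) = 180*4 = 720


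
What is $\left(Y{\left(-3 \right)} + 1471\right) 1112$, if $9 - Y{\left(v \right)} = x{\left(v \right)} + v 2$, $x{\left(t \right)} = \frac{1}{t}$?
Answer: $\frac{4958408}{3} \approx 1.6528 \cdot 10^{6}$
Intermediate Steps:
$Y{\left(v \right)} = 9 - \frac{1}{v} - 2 v$ ($Y{\left(v \right)} = 9 - \left(\frac{1}{v} + v 2\right) = 9 - \left(\frac{1}{v} + 2 v\right) = 9 - \frac{1}{v} - 2 v$)
$\left(Y{\left(-3 \right)} + 1471\right) 1112 = \left(\left(9 - \frac{1}{-3} - -6\right) + 1471\right) 1112 = \left(\left(9 - - \frac{1}{3} + 6\right) + 1471\right) 1112 = \left(\left(9 + \frac{1}{3} + 6\right) + 1471\right) 1112 = \left(\frac{46}{3} + 1471\right) 1112 = \frac{4459}{3} \cdot 1112 = \frac{4958408}{3}$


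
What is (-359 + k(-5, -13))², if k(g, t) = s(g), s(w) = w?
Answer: 132496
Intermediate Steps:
k(g, t) = g
(-359 + k(-5, -13))² = (-359 - 5)² = (-364)² = 132496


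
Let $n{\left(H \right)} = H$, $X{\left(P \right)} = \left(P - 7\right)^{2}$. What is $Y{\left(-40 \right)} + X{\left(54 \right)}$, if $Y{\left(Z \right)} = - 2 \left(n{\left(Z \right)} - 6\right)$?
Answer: $2301$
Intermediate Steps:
$X{\left(P \right)} = \left(-7 + P\right)^{2}$
$Y{\left(Z \right)} = 12 - 2 Z$ ($Y{\left(Z \right)} = - 2 \left(Z - 6\right) = - 2 \left(-6 + Z\right) = 12 - 2 Z$)
$Y{\left(-40 \right)} + X{\left(54 \right)} = \left(12 - -80\right) + \left(-7 + 54\right)^{2} = \left(12 + 80\right) + 47^{2} = 92 + 2209 = 2301$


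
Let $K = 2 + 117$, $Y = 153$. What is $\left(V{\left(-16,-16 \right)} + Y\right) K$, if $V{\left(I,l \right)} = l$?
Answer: $16303$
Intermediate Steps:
$K = 119$
$\left(V{\left(-16,-16 \right)} + Y\right) K = \left(-16 + 153\right) 119 = 137 \cdot 119 = 16303$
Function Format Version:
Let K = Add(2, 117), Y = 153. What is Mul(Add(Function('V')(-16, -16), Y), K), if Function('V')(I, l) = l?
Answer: 16303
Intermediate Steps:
K = 119
Mul(Add(Function('V')(-16, -16), Y), K) = Mul(Add(-16, 153), 119) = Mul(137, 119) = 16303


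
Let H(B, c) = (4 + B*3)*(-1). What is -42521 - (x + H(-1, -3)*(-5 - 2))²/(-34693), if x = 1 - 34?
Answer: -1475180377/34693 ≈ -42521.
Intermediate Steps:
x = -33
H(B, c) = -4 - 3*B (H(B, c) = (4 + 3*B)*(-1) = -4 - 3*B)
-42521 - (x + H(-1, -3)*(-5 - 2))²/(-34693) = -42521 - (-33 + (-4 - 3*(-1))*(-5 - 2))²/(-34693) = -42521 - (-33 + (-4 + 3)*(-7))²*(-1)/34693 = -42521 - (-33 - 1*(-7))²*(-1)/34693 = -42521 - (-33 + 7)²*(-1)/34693 = -42521 - (-26)²*(-1)/34693 = -42521 - 676*(-1)/34693 = -42521 - 1*(-676/34693) = -42521 + 676/34693 = -1475180377/34693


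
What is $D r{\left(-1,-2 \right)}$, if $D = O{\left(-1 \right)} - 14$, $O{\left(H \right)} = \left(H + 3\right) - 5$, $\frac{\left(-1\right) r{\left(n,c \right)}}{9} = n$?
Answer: $-153$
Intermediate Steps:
$r{\left(n,c \right)} = - 9 n$
$O{\left(H \right)} = -2 + H$ ($O{\left(H \right)} = \left(3 + H\right) - 5 = -2 + H$)
$D = -17$ ($D = \left(-2 - 1\right) - 14 = -3 - 14 = -17$)
$D r{\left(-1,-2 \right)} = - 17 \left(\left(-9\right) \left(-1\right)\right) = \left(-17\right) 9 = -153$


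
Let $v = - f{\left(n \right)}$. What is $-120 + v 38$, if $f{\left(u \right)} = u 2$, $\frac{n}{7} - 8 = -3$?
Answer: $-2780$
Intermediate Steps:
$n = 35$ ($n = 56 + 7 \left(-3\right) = 56 - 21 = 35$)
$f{\left(u \right)} = 2 u$
$v = -70$ ($v = - 2 \cdot 35 = \left(-1\right) 70 = -70$)
$-120 + v 38 = -120 - 2660 = -2780$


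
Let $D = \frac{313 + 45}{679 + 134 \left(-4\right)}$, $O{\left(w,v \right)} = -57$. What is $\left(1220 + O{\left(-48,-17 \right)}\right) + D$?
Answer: $\frac{166667}{143} \approx 1165.5$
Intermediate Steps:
$D = \frac{358}{143}$ ($D = \frac{358}{679 - 536} = \frac{358}{143} \approx 2.5035$)
$\left(1220 + O{\left(-48,-17 \right)}\right) + D = \left(1220 - 57\right) + \frac{358}{143} = 1163 + \frac{358}{143} = \frac{166667}{143}$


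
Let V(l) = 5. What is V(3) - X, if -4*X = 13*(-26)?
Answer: -159/2 ≈ -79.500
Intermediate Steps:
X = 169/2 (X = -13*(-26)/4 = -¼*(-338) = 169/2 ≈ 84.500)
V(3) - X = 5 - 1*169/2 = 5 - 169/2 = -159/2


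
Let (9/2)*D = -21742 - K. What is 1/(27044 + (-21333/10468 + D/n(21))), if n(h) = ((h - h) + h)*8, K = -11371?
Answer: 164871/4456173587 ≈ 3.6998e-5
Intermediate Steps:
n(h) = 8*h (n(h) = (0 + h)*8 = h*8 = 8*h)
D = -6914/3 (D = 2*(-21742 - 1*(-11371))/9 = 2*(-21742 + 11371)/9 = (2/9)*(-10371) = -6914/3 ≈ -2304.7)
1/(27044 + (-21333/10468 + D/n(21))) = 1/(27044 + (-21333/10468 - 6914/(3*(8*21)))) = 1/(27044 + (-21333*1/10468 - 6914/3/168)) = 1/(27044 + (-21333/10468 - 6914/3*1/168)) = 1/(27044 + (-21333/10468 - 3457/252)) = 1/(27044 - 2597737/164871) = 1/(4456173587/164871) = 164871/4456173587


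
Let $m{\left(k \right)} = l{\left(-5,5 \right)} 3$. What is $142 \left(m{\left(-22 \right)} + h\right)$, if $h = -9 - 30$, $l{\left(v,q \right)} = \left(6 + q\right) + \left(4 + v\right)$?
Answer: $-1278$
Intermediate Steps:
$l{\left(v,q \right)} = 10 + q + v$
$m{\left(k \right)} = 30$ ($m{\left(k \right)} = \left(10 + 5 - 5\right) 3 = 10 \cdot 3 = 30$)
$h = -39$ ($h = -9 - 30 = -39$)
$142 \left(m{\left(-22 \right)} + h\right) = 142 \left(30 - 39\right) = 142 \left(-9\right) = -1278$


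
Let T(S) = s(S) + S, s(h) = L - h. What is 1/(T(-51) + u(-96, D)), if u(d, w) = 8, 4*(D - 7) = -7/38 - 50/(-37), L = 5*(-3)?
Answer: -⅐ ≈ -0.14286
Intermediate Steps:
L = -15
D = 41009/5624 (D = 7 + (-7/38 - 50/(-37))/4 = 7 + (-7*1/38 - 50*(-1/37))/4 = 7 + (-7/38 + 50/37)/4 = 7 + (¼)*(1641/1406) = 7 + 1641/5624 = 41009/5624 ≈ 7.2918)
s(h) = -15 - h
T(S) = -15 (T(S) = (-15 - S) + S = -15)
1/(T(-51) + u(-96, D)) = 1/(-15 + 8) = 1/(-7) = -⅐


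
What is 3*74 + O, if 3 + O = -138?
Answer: 81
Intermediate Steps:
O = -141 (O = -3 - 138 = -141)
3*74 + O = 3*74 - 141 = 222 - 141 = 81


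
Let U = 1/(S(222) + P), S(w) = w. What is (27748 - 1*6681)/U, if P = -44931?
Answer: -941884503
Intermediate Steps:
U = -1/44709 (U = 1/(222 - 44931) = 1/(-44709) = -1/44709 ≈ -2.2367e-5)
(27748 - 1*6681)/U = (27748 - 1*6681)/(-1/44709) = (27748 - 6681)*(-44709) = 21067*(-44709) = -941884503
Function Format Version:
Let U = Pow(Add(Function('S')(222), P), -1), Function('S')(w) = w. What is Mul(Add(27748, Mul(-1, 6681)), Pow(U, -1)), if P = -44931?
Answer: -941884503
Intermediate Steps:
U = Rational(-1, 44709) (U = Pow(Add(222, -44931), -1) = Pow(-44709, -1) = Rational(-1, 44709) ≈ -2.2367e-5)
Mul(Add(27748, Mul(-1, 6681)), Pow(U, -1)) = Mul(Add(27748, Mul(-1, 6681)), Pow(Rational(-1, 44709), -1)) = Mul(Add(27748, -6681), -44709) = Mul(21067, -44709) = -941884503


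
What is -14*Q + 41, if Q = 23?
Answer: -281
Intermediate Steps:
-14*Q + 41 = -14*23 + 41 = -322 + 41 = -281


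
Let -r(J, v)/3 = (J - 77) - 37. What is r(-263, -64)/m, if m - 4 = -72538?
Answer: -377/24178 ≈ -0.015593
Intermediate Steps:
r(J, v) = 342 - 3*J (r(J, v) = -3*((J - 77) - 37) = -3*((-77 + J) - 37) = -3*(-114 + J) = 342 - 3*J)
m = -72534 (m = 4 - 72538 = -72534)
r(-263, -64)/m = (342 - 3*(-263))/(-72534) = (342 + 789)*(-1/72534) = 1131*(-1/72534) = -377/24178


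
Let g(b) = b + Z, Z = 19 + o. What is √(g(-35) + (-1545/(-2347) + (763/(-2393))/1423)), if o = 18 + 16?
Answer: 4*√74484850706610163669/7992095933 ≈ 4.3195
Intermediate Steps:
o = 34
Z = 53 (Z = 19 + 34 = 53)
g(b) = 53 + b (g(b) = b + 53 = 53 + b)
√(g(-35) + (-1545/(-2347) + (763/(-2393))/1423)) = √((53 - 35) + (-1545/(-2347) + (763/(-2393))/1423)) = √(18 + (-1545*(-1/2347) + (763*(-1/2393))*(1/1423))) = √(18 + (1545/2347 - 763/2393*1/1423)) = √(18 + (1545/2347 - 763/3405239)) = √(18 + 5259303494/7992095933) = √(149117030288/7992095933) = 4*√74484850706610163669/7992095933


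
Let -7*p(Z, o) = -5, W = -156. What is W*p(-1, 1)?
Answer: -780/7 ≈ -111.43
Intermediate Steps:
p(Z, o) = 5/7 (p(Z, o) = -1/7*(-5) = 5/7)
W*p(-1, 1) = -156*5/7 = -780/7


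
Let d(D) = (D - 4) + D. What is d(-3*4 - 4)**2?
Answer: 1296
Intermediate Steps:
d(D) = -4 + 2*D (d(D) = (-4 + D) + D = -4 + 2*D)
d(-3*4 - 4)**2 = (-4 + 2*(-3*4 - 4))**2 = (-4 + 2*(-12 - 4))**2 = (-4 + 2*(-16))**2 = (-4 - 32)**2 = (-36)**2 = 1296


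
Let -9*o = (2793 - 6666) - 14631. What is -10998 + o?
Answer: -8942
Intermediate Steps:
o = 2056 (o = -((2793 - 6666) - 14631)/9 = -(-3873 - 14631)/9 = -1/9*(-18504) = 2056)
-10998 + o = -10998 + 2056 = -8942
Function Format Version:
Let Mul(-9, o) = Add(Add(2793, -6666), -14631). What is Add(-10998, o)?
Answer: -8942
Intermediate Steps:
o = 2056 (o = Mul(Rational(-1, 9), Add(Add(2793, -6666), -14631)) = Mul(Rational(-1, 9), Add(-3873, -14631)) = Mul(Rational(-1, 9), -18504) = 2056)
Add(-10998, o) = Add(-10998, 2056) = -8942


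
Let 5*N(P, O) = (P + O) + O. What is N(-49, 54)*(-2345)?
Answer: -27671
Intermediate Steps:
N(P, O) = P/5 + 2*O/5 (N(P, O) = ((P + O) + O)/5 = ((O + P) + O)/5 = (P + 2*O)/5 = P/5 + 2*O/5)
N(-49, 54)*(-2345) = ((1/5)*(-49) + (2/5)*54)*(-2345) = (-49/5 + 108/5)*(-2345) = (59/5)*(-2345) = -27671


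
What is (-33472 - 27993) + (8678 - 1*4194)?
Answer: -56981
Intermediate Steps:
(-33472 - 27993) + (8678 - 1*4194) = -61465 + (8678 - 4194) = -61465 + 4484 = -56981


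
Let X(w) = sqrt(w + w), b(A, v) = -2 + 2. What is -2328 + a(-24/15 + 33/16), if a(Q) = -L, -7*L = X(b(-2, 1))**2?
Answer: -2328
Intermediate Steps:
b(A, v) = 0
X(w) = sqrt(2)*sqrt(w) (X(w) = sqrt(2*w) = sqrt(2)*sqrt(w))
L = 0 (L = -(sqrt(2)*sqrt(0))**2/7 = -(sqrt(2)*0)**2/7 = -1/7*0**2 = -1/7*0 = 0)
a(Q) = 0 (a(Q) = -1*0 = 0)
-2328 + a(-24/15 + 33/16) = -2328 + 0 = -2328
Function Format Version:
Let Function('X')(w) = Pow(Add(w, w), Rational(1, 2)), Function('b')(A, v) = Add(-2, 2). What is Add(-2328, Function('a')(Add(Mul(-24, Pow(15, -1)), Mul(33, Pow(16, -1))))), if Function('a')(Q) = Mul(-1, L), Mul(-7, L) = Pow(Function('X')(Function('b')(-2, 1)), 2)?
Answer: -2328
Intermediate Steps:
Function('b')(A, v) = 0
Function('X')(w) = Mul(Pow(2, Rational(1, 2)), Pow(w, Rational(1, 2))) (Function('X')(w) = Pow(Mul(2, w), Rational(1, 2)) = Mul(Pow(2, Rational(1, 2)), Pow(w, Rational(1, 2))))
L = 0 (L = Mul(Rational(-1, 7), Pow(Mul(Pow(2, Rational(1, 2)), Pow(0, Rational(1, 2))), 2)) = Mul(Rational(-1, 7), Pow(Mul(Pow(2, Rational(1, 2)), 0), 2)) = Mul(Rational(-1, 7), Pow(0, 2)) = Mul(Rational(-1, 7), 0) = 0)
Function('a')(Q) = 0 (Function('a')(Q) = Mul(-1, 0) = 0)
Add(-2328, Function('a')(Add(Mul(-24, Pow(15, -1)), Mul(33, Pow(16, -1))))) = Add(-2328, 0) = -2328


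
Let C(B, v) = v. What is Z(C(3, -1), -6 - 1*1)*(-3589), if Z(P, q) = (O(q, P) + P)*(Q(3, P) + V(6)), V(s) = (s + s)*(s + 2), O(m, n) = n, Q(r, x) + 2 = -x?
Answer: 681910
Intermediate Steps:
Q(r, x) = -2 - x
V(s) = 2*s*(2 + s) (V(s) = (2*s)*(2 + s) = 2*s*(2 + s))
Z(P, q) = 2*P*(94 - P) (Z(P, q) = (P + P)*((-2 - P) + 2*6*(2 + 6)) = (2*P)*((-2 - P) + 2*6*8) = (2*P)*((-2 - P) + 96) = (2*P)*(94 - P) = 2*P*(94 - P))
Z(C(3, -1), -6 - 1*1)*(-3589) = (2*(-1)*(94 - 1*(-1)))*(-3589) = (2*(-1)*(94 + 1))*(-3589) = (2*(-1)*95)*(-3589) = -190*(-3589) = 681910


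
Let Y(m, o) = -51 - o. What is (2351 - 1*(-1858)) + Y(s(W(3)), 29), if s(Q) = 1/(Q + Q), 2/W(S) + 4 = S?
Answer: 4129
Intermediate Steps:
W(S) = 2/(-4 + S)
s(Q) = 1/(2*Q)
(2351 - 1*(-1858)) + Y(s(W(3)), 29) = (2351 - 1*(-1858)) + (-51 - 1*29) = (2351 + 1858) + (-51 - 29) = 4209 - 80 = 4129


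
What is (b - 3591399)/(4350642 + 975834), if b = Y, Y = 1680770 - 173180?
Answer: -694603/1775492 ≈ -0.39122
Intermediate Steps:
Y = 1507590
b = 1507590
(b - 3591399)/(4350642 + 975834) = (1507590 - 3591399)/(4350642 + 975834) = -2083809/5326476 = -2083809*1/5326476 = -694603/1775492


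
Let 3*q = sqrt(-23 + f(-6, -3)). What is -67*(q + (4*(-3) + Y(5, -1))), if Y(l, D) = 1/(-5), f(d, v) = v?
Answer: 4087/5 - 67*I*sqrt(26)/3 ≈ 817.4 - 113.88*I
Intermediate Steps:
Y(l, D) = -1/5
q = I*sqrt(26)/3 (q = sqrt(-23 - 3)/3 = sqrt(-26)/3 = (I*sqrt(26))/3 = I*sqrt(26)/3 ≈ 1.6997*I)
-67*(q + (4*(-3) + Y(5, -1))) = -67*(I*sqrt(26)/3 + (4*(-3) - 1/5)) = -67*(I*sqrt(26)/3 + (-12 - 1/5)) = -67*(I*sqrt(26)/3 - 61/5) = -67*(-61/5 + I*sqrt(26)/3) = 4087/5 - 67*I*sqrt(26)/3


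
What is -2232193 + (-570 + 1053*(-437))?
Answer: -2692924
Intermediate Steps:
-2232193 + (-570 + 1053*(-437)) = -2232193 + (-570 - 460161) = -2232193 - 460731 = -2692924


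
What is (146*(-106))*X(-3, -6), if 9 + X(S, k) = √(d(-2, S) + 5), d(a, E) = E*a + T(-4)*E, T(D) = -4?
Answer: 139284 - 15476*√23 ≈ 65064.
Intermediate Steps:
d(a, E) = -4*E + E*a (d(a, E) = E*a - 4*E = -4*E + E*a)
X(S, k) = -9 + √(5 - 6*S) (X(S, k) = -9 + √(S*(-4 - 2) + 5) = -9 + √(S*(-6) + 5) = -9 + √(-6*S + 5) = -9 + √(5 - 6*S))
(146*(-106))*X(-3, -6) = (146*(-106))*(-9 + √(5 - 6*(-3))) = -15476*(-9 + √(5 + 18)) = -15476*(-9 + √23) = 139284 - 15476*√23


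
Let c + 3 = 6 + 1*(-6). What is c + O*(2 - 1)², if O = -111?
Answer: -114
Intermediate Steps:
c = -3 (c = -3 + (6 + 1*(-6)) = -3 + (6 - 6) = -3 + 0 = -3)
c + O*(2 - 1)² = -3 - 111*(2 - 1)² = -3 - 111*1² = -3 - 111*1 = -3 - 111 = -114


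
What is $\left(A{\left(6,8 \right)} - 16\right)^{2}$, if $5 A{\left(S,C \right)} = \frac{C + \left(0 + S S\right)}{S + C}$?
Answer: $\frac{289444}{1225} \approx 236.28$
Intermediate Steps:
$A{\left(S,C \right)} = \frac{C + S^{2}}{5 \left(C + S\right)}$ ($A{\left(S,C \right)} = \frac{\left(C + \left(0 + S S\right)\right) \frac{1}{S + C}}{5} = \frac{\left(C + \left(0 + S^{2}\right)\right) \frac{1}{C + S}}{5} = \frac{\left(C + S^{2}\right) \frac{1}{C + S}}{5} = \frac{\frac{1}{C + S} \left(C + S^{2}\right)}{5} = \frac{C + S^{2}}{5 \left(C + S\right)}$)
$\left(A{\left(6,8 \right)} - 16\right)^{2} = \left(\frac{8 + 6^{2}}{5 \left(8 + 6\right)} - 16\right)^{2} = \left(\frac{8 + 36}{5 \cdot 14} - 16\right)^{2} = \left(\frac{1}{5} \cdot \frac{1}{14} \cdot 44 - 16\right)^{2} = \left(\frac{22}{35} - 16\right)^{2} = \left(- \frac{538}{35}\right)^{2} = \frac{289444}{1225}$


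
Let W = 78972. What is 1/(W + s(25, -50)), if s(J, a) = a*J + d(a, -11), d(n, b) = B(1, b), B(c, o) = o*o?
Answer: 1/77843 ≈ 1.2846e-5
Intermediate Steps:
B(c, o) = o**2
d(n, b) = b**2
s(J, a) = 121 + J*a (s(J, a) = a*J + (-11)**2 = J*a + 121 = 121 + J*a)
1/(W + s(25, -50)) = 1/(78972 + (121 + 25*(-50))) = 1/(78972 + (121 - 1250)) = 1/(78972 - 1129) = 1/77843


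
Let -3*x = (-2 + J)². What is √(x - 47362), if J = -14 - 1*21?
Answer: I*√430365/3 ≈ 218.67*I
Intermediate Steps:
J = -35 (J = -14 - 21 = -35)
x = -1369/3 (x = -(-2 - 35)²/3 = -⅓*(-37)² = -⅓*1369 = -1369/3 ≈ -456.33)
√(x - 47362) = √(-1369/3 - 47362) = √(-143455/3) = I*√430365/3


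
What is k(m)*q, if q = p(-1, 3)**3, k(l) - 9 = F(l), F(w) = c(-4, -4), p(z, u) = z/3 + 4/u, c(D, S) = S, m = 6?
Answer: 5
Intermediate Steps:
p(z, u) = 4/u + z/3 (p(z, u) = z*(1/3) + 4/u = z/3 + 4/u = 4/u + z/3)
F(w) = -4
k(l) = 5 (k(l) = 9 - 4 = 5)
q = 1 (q = (4/3 + (1/3)*(-1))**3 = (4*(1/3) - 1/3)**3 = (4/3 - 1/3)**3 = 1**3 = 1)
k(m)*q = 5*1 = 5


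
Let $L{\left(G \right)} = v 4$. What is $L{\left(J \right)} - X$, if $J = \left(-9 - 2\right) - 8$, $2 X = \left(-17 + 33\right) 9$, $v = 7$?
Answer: $-44$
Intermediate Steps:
$X = 72$ ($X = \frac{\left(-17 + 33\right) 9}{2} = \frac{16 \cdot 9}{2} = \frac{1}{2} \cdot 144 = 72$)
$J = -19$ ($J = -11 - 8 = -19$)
$L{\left(G \right)} = 28$ ($L{\left(G \right)} = 7 \cdot 4 = 28$)
$L{\left(J \right)} - X = 28 - 72 = -44$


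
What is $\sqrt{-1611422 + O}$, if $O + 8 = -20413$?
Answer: $i \sqrt{1631843} \approx 1277.4 i$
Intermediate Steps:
$O = -20421$ ($O = -8 - 20413 = -20421$)
$\sqrt{-1611422 + O} = \sqrt{-1611422 - 20421} = \sqrt{-1631843} = i \sqrt{1631843}$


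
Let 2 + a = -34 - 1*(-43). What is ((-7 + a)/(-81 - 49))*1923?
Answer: 0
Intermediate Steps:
a = 7 (a = -2 + (-34 - 1*(-43)) = -2 + (-34 + 43) = -2 + 9 = 7)
((-7 + a)/(-81 - 49))*1923 = ((-7 + 7)/(-81 - 49))*1923 = (0/(-130))*1923 = (0*(-1/130))*1923 = 0*1923 = 0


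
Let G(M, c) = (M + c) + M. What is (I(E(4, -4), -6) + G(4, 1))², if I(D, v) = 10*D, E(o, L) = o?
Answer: 2401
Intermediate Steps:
G(M, c) = c + 2*M
(I(E(4, -4), -6) + G(4, 1))² = (10*4 + (1 + 2*4))² = (40 + (1 + 8))² = (40 + 9)² = 49² = 2401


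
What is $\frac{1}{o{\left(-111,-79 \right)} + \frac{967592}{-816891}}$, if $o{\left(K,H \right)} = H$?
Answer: $- \frac{816891}{65501981} \approx -0.012471$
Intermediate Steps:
$\frac{1}{o{\left(-111,-79 \right)} + \frac{967592}{-816891}} = \frac{1}{-79 + \frac{967592}{-816891}} = \frac{1}{-79 + 967592 \left(- \frac{1}{816891}\right)} = \frac{1}{-79 - \frac{967592}{816891}} = \frac{1}{- \frac{65501981}{816891}} = - \frac{816891}{65501981}$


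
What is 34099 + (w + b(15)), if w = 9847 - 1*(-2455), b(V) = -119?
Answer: 46282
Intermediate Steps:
w = 12302 (w = 9847 + 2455 = 12302)
34099 + (w + b(15)) = 34099 + (12302 - 119) = 34099 + 12183 = 46282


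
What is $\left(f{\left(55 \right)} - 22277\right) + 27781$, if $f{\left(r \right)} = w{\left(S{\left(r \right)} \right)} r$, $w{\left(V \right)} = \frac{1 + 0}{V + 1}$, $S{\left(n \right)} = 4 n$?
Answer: $\frac{1216439}{221} \approx 5504.3$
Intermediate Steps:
$w{\left(V \right)} = \frac{1}{1 + V}$ ($w{\left(V \right)} = 1 \frac{1}{1 + V} = \frac{1}{1 + V}$)
$f{\left(r \right)} = \frac{r}{1 + 4 r}$
$\left(f{\left(55 \right)} - 22277\right) + 27781 = \left(\frac{55}{1 + 4 \cdot 55} - 22277\right) + 27781 = \left(\frac{55}{1 + 220} - 22277\right) + 27781 = \left(\frac{55}{221} - 22277\right) + 27781 = - \frac{4923162}{221} + 27781 = \frac{1216439}{221}$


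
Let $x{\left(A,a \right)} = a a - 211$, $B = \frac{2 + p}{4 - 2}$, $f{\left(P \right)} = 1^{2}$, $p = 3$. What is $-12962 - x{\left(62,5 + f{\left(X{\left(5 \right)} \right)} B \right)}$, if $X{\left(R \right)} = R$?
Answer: $- \frac{51229}{4} \approx -12807.0$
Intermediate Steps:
$f{\left(P \right)} = 1$
$B = \frac{5}{2}$ ($B = \frac{2 + 3}{4 - 2} = \frac{5}{2} \approx 2.5$)
$x{\left(A,a \right)} = -211 + a^{2}$ ($x{\left(A,a \right)} = a^{2} - 211 = -211 + a^{2}$)
$-12962 - x{\left(62,5 + f{\left(X{\left(5 \right)} \right)} B \right)} = -12962 - \left(-211 + \left(5 + 1 \cdot \frac{5}{2}\right)^{2}\right) = -12962 - \left(-211 + \left(5 + \frac{5}{2}\right)^{2}\right) = -12962 - \left(-211 + \left(\frac{15}{2}\right)^{2}\right) = -12962 - \left(-211 + \frac{225}{4}\right) = -12962 - - \frac{619}{4} = -12962 + \frac{619}{4} = - \frac{51229}{4}$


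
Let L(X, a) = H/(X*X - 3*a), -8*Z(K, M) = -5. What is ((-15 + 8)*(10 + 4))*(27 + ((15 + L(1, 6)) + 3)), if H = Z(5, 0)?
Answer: -299635/68 ≈ -4406.4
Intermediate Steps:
Z(K, M) = 5/8 (Z(K, M) = -1/8*(-5) = 5/8)
H = 5/8 ≈ 0.62500
L(X, a) = 5/(8*(X**2 - 3*a)) (L(X, a) = 5/(8*(X*X - 3*a)) = 5/(8*(X**2 - 3*a)))
((-15 + 8)*(10 + 4))*(27 + ((15 + L(1, 6)) + 3)) = ((-15 + 8)*(10 + 4))*(27 + ((15 + 5/(8*(1**2 - 3*6))) + 3)) = (-7*14)*(27 + ((15 + 5/(8*(1 - 18))) + 3)) = -98*(27 + ((15 + (5/8)/(-17)) + 3)) = -98*(27 + ((15 + (5/8)*(-1/17)) + 3)) = -98*(27 + ((15 - 5/136) + 3)) = -98*(27 + (2035/136 + 3)) = -98*(27 + 2443/136) = -98*6115/136 = -299635/68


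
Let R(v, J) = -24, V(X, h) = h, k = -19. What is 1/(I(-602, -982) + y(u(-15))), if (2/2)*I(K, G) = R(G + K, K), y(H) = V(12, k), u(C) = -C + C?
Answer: -1/43 ≈ -0.023256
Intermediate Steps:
u(C) = 0
y(H) = -19
I(K, G) = -24
1/(I(-602, -982) + y(u(-15))) = 1/(-24 - 19) = 1/(-43) = -1/43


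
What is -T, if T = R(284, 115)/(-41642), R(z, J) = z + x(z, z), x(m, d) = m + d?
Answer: 426/20821 ≈ 0.020460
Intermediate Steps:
x(m, d) = d + m
R(z, J) = 3*z (R(z, J) = z + (z + z) = z + 2*z = 3*z)
T = -426/20821 (T = (3*284)/(-41642) = 852*(-1/41642) = -426/20821 ≈ -0.020460)
-T = -1*(-426/20821) = 426/20821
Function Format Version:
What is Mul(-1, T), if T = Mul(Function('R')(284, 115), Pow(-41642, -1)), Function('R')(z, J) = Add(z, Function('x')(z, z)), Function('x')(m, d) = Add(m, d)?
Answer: Rational(426, 20821) ≈ 0.020460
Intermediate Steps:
Function('x')(m, d) = Add(d, m)
Function('R')(z, J) = Mul(3, z) (Function('R')(z, J) = Add(z, Add(z, z)) = Add(z, Mul(2, z)) = Mul(3, z))
T = Rational(-426, 20821) (T = Mul(Mul(3, 284), Pow(-41642, -1)) = Mul(852, Rational(-1, 41642)) = Rational(-426, 20821) ≈ -0.020460)
Mul(-1, T) = Mul(-1, Rational(-426, 20821)) = Rational(426, 20821)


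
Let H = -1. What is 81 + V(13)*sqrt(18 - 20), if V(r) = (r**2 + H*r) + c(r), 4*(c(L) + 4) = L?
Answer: 81 + 621*I*sqrt(2)/4 ≈ 81.0 + 219.56*I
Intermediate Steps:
c(L) = -4 + L/4
V(r) = -4 + r**2 - 3*r/4 (V(r) = (r**2 - r) + (-4 + r/4) = -4 + r**2 - 3*r/4)
81 + V(13)*sqrt(18 - 20) = 81 + (-4 + 13**2 - 3/4*13)*sqrt(18 - 20) = 81 + (-4 + 169 - 39/4)*sqrt(-2) = 81 + 621*(I*sqrt(2))/4 = 81 + 621*I*sqrt(2)/4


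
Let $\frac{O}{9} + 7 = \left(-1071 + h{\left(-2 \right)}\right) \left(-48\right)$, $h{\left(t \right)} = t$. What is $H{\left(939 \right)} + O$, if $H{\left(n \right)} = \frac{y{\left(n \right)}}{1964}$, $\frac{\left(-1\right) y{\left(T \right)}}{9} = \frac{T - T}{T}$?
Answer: $463473$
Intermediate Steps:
$y{\left(T \right)} = 0$ ($y{\left(T \right)} = - 9 \frac{T - T}{T} = - 9 \frac{0}{T} = \left(-9\right) 0 = 0$)
$O = 463473$ ($O = -63 + 9 \left(-1071 - 2\right) \left(-48\right) = -63 + 9 \left(\left(-1073\right) \left(-48\right)\right) = -63 + 9 \cdot 51504 = -63 + 463536 = 463473$)
$H{\left(n \right)} = 0$ ($H{\left(n \right)} = \frac{0}{1964} = 0 \cdot \frac{1}{1964} = 0$)
$H{\left(939 \right)} + O = 0 + 463473 = 463473$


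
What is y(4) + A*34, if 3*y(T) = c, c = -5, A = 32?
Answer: 3259/3 ≈ 1086.3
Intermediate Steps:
y(T) = -5/3 (y(T) = (⅓)*(-5) = -5/3)
y(4) + A*34 = -5/3 + 32*34 = -5/3 + 1088 = 3259/3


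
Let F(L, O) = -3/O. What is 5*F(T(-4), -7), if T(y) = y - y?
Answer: 15/7 ≈ 2.1429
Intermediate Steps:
T(y) = 0
F(L, O) = -3/O
5*F(T(-4), -7) = 5*(-3/(-7)) = 5*(-3*(-1/7)) = 5*(3/7) = 15/7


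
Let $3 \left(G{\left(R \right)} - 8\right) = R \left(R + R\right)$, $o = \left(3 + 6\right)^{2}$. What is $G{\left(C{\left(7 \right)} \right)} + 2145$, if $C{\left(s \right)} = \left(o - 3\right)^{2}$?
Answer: $24678857$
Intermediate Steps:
$o = 81$ ($o = 9^{2} = 81$)
$C{\left(s \right)} = 6084$ ($C{\left(s \right)} = \left(81 - 3\right)^{2} = 78^{2} = 6084$)
$G{\left(R \right)} = 8 + \frac{2 R^{2}}{3}$ ($G{\left(R \right)} = 8 + \frac{R \left(R + R\right)}{3} = 8 + \frac{R 2 R}{3} = 8 + \frac{2 R^{2}}{3}$)
$G{\left(C{\left(7 \right)} \right)} + 2145 = \left(8 + \frac{2 \cdot 6084^{2}}{3}\right) + 2145 = \left(8 + \frac{2}{3} \cdot 37015056\right) + 2145 = \left(8 + 24676704\right) + 2145 = 24676712 + 2145 = 24678857$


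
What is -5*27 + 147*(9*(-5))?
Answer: -6750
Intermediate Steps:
-5*27 + 147*(9*(-5)) = -135 + 147*(-45) = -135 - 6615 = -6750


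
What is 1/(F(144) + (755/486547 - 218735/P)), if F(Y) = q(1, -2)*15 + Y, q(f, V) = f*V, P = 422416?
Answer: 205525237552/23323771146963 ≈ 0.0088118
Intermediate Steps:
q(f, V) = V*f
F(Y) = -30 + Y (F(Y) = -2*1*15 + Y = -2*15 + Y = -30 + Y)
1/(F(144) + (755/486547 - 218735/P)) = 1/((-30 + 144) + (755/486547 - 218735/422416)) = 1/(114 + (755*(1/486547) - 218735*1/422416)) = 1/(114 + (755/486547 - 218735/422416)) = 1/(114 - 106105933965/205525237552) = 1/(23323771146963/205525237552) = 205525237552/23323771146963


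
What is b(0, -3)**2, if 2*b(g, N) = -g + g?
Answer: 0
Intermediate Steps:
b(g, N) = 0 (b(g, N) = (-g + g)/2 = (1/2)*0 = 0)
b(0, -3)**2 = 0**2 = 0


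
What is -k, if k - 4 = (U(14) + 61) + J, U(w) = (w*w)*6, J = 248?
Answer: -1489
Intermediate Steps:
U(w) = 6*w**2 (U(w) = w**2*6 = 6*w**2)
k = 1489 (k = 4 + ((6*14**2 + 61) + 248) = 4 + ((6*196 + 61) + 248) = 4 + ((1176 + 61) + 248) = 4 + (1237 + 248) = 4 + 1485 = 1489)
-k = -1*1489 = -1489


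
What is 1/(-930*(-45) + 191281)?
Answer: 1/233131 ≈ 4.2894e-6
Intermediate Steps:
1/(-930*(-45) + 191281) = 1/(41850 + 191281) = 1/233131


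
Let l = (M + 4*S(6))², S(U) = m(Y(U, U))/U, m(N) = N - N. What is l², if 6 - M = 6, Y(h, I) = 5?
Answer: 0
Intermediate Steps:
m(N) = 0
S(U) = 0 (S(U) = 0/U = 0)
M = 0 (M = 6 - 1*6 = 6 - 6 = 0)
l = 0 (l = (0 + 4*0)² = (0 + 0)² = 0² = 0)
l² = 0² = 0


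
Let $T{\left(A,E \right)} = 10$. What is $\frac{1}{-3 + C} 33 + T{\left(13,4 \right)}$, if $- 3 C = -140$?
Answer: $\frac{1409}{131} \approx 10.756$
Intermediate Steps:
$C = \frac{140}{3}$ ($C = \left(- \frac{1}{3}\right) \left(-140\right) = \frac{140}{3} \approx 46.667$)
$\frac{1}{-3 + C} 33 + T{\left(13,4 \right)} = \frac{1}{-3 + \frac{140}{3}} \cdot 33 + 10 = \frac{1}{\frac{131}{3}} \cdot 33 + 10 = \frac{3}{131} \cdot 33 + 10 = \frac{99}{131} + 10 = \frac{1409}{131}$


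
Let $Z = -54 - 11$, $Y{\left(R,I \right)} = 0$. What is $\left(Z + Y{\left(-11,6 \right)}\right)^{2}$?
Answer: $4225$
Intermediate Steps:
$Z = -65$ ($Z = -54 - 11 = -65$)
$\left(Z + Y{\left(-11,6 \right)}\right)^{2} = \left(-65 + 0\right)^{2} = \left(-65\right)^{2} = 4225$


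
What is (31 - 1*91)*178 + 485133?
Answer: 474453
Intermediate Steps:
(31 - 1*91)*178 + 485133 = (31 - 91)*178 + 485133 = -60*178 + 485133 = -10680 + 485133 = 474453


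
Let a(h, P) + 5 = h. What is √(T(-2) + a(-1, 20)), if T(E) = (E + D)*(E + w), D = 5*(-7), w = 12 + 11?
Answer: 3*I*√87 ≈ 27.982*I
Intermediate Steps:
a(h, P) = -5 + h
w = 23
D = -35
T(E) = (-35 + E)*(23 + E) (T(E) = (E - 35)*(E + 23) = (-35 + E)*(23 + E))
√(T(-2) + a(-1, 20)) = √((-805 + (-2)² - 12*(-2)) + (-5 - 1)) = √((-805 + 4 + 24) - 6) = √(-777 - 6) = √(-783) = 3*I*√87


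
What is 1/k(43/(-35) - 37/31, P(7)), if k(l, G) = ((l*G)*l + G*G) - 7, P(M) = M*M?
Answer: 24025/64422234 ≈ 0.00037293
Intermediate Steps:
P(M) = M²
k(l, G) = -7 + G² + G*l² (k(l, G) = ((G*l)*l + G²) - 7 = (G*l² + G²) - 7 = (G² + G*l²) - 7 = -7 + G² + G*l²)
1/k(43/(-35) - 37/31, P(7)) = 1/(-7 + (7²)² + 7²*(43/(-35) - 37/31)²) = 1/(-7 + 49² + 49*(43*(-1/35) - 37*1/31)²) = 1/(-7 + 2401 + 49*(-43/35 - 37/31)²) = 1/(-7 + 2401 + 49*(-2628/1085)²) = 1/(-7 + 2401 + 49*(6906384/1177225)) = 1/(-7 + 2401 + 6906384/24025) = 1/(64422234/24025) = 24025/64422234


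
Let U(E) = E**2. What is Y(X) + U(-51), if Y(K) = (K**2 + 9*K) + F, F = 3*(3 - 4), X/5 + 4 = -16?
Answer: 11698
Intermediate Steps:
X = -100 (X = -20 + 5*(-16) = -20 - 80 = -100)
F = -3 (F = 3*(-1) = -3)
Y(K) = -3 + K**2 + 9*K (Y(K) = (K**2 + 9*K) - 3 = -3 + K**2 + 9*K)
Y(X) + U(-51) = (-3 + (-100)**2 + 9*(-100)) + (-51)**2 = (-3 + 10000 - 900) + 2601 = 9097 + 2601 = 11698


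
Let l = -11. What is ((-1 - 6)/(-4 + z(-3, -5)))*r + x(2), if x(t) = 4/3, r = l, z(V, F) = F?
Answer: -65/9 ≈ -7.2222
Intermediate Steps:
r = -11
x(t) = 4/3 (x(t) = 4*(⅓) = 4/3)
((-1 - 6)/(-4 + z(-3, -5)))*r + x(2) = ((-1 - 6)/(-4 - 5))*(-11) + 4/3 = -7/(-9)*(-11) + 4/3 = -7*(-⅑)*(-11) + 4/3 = (7/9)*(-11) + 4/3 = -77/9 + 4/3 = -65/9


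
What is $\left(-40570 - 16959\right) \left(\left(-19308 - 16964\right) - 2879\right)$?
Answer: $2252317879$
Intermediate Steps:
$\left(-40570 - 16959\right) \left(\left(-19308 - 16964\right) - 2879\right) = - 57529 \left(\left(-19308 - 16964\right) - 2879\right) = - 57529 \left(-36272 - 2879\right) = \left(-57529\right) \left(-39151\right) = 2252317879$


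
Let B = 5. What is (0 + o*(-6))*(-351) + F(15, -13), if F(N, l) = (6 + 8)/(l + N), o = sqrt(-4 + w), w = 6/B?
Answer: 7 + 2106*I*sqrt(70)/5 ≈ 7.0 + 3524.0*I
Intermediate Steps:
w = 6/5 ≈ 1.2000
o = I*sqrt(70)/5 (o = sqrt(-4 + 6/5) = sqrt(-14/5) = I*sqrt(70)/5 ≈ 1.6733*I)
F(N, l) = 14/(N + l)
(0 + o*(-6))*(-351) + F(15, -13) = (0 + (I*sqrt(70)/5)*(-6))*(-351) + 14/(15 - 13) = (0 - 6*I*sqrt(70)/5)*(-351) + 14/2 = -6*I*sqrt(70)/5*(-351) + 14*(1/2) = 2106*I*sqrt(70)/5 + 7 = 7 + 2106*I*sqrt(70)/5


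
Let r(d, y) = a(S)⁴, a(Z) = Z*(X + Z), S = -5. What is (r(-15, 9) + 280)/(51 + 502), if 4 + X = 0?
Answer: 4100905/553 ≈ 7415.7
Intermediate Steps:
X = -4 (X = -4 + 0 = -4)
a(Z) = Z*(-4 + Z)
r(d, y) = 4100625 (r(d, y) = (-5*(-4 - 5))⁴ = (-5*(-9))⁴ = 45⁴ = 4100625)
(r(-15, 9) + 280)/(51 + 502) = (4100625 + 280)/(51 + 502) = 4100905/553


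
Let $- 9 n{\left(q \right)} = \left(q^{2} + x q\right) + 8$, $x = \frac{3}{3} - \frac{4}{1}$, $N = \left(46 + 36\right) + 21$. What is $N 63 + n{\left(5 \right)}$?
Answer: $6487$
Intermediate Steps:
$N = 103$ ($N = 82 + 21 = 103$)
$x = -3$ ($x = 3 \cdot \frac{1}{3} - 4 = 1 - 4 = -3$)
$n{\left(q \right)} = - \frac{8}{9} - \frac{q^{2}}{9} + \frac{q}{3}$ ($n{\left(q \right)} = - \frac{\left(q^{2} - 3 q\right) + 8}{9} = - \frac{8 + q^{2} - 3 q}{9} = - \frac{8}{9} - \frac{q^{2}}{9} + \frac{q}{3}$)
$N 63 + n{\left(5 \right)} = 103 \cdot 63 - \left(- \frac{7}{9} + \frac{25}{9}\right) = 6489 - 2 = 6487$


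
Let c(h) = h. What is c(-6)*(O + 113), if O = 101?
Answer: -1284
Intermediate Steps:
c(-6)*(O + 113) = -6*(101 + 113) = -6*214 = -1284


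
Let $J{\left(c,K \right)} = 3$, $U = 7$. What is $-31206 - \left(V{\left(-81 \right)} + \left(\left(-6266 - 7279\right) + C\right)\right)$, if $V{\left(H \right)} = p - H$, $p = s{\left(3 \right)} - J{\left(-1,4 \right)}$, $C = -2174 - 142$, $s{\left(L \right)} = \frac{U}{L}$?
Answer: $- \frac{46276}{3} \approx -15425.0$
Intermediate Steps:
$s{\left(L \right)} = \frac{7}{L}$
$C = -2316$ ($C = -2174 - 142 = -2316$)
$p = - \frac{2}{3}$ ($p = \frac{7}{3} - 3 = - \frac{2}{3} \approx -0.66667$)
$V{\left(H \right)} = - \frac{2}{3} - H$
$-31206 - \left(V{\left(-81 \right)} + \left(\left(-6266 - 7279\right) + C\right)\right) = -31206 - \left(\left(- \frac{2}{3} - -81\right) - 15861\right) = -31206 - \left(\left(- \frac{2}{3} + 81\right) - 15861\right) = -31206 - \left(\frac{241}{3} - 15861\right) = -31206 - - \frac{47342}{3} = -31206 + \frac{47342}{3} = - \frac{46276}{3}$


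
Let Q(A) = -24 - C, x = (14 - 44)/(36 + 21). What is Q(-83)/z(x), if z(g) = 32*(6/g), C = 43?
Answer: 335/1824 ≈ 0.18366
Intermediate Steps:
x = -10/19 (x = -30/57 = -30*1/57 = -10/19 ≈ -0.52632)
Q(A) = -67 (Q(A) = -24 - 1*43 = -24 - 43 = -67)
z(g) = 192/g
Q(-83)/z(x) = -67/(192/(-10/19)) = -67/(192*(-19/10)) = -67/(-1824/5) = -67*(-5/1824) = 335/1824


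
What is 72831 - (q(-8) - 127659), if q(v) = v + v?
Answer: 200506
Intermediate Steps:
q(v) = 2*v
72831 - (q(-8) - 127659) = 72831 - (2*(-8) - 127659) = 72831 - (-16 - 127659) = 72831 - 1*(-127675) = 72831 + 127675 = 200506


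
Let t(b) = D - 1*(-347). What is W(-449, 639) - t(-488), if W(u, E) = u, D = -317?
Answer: -479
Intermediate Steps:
t(b) = 30 (t(b) = -317 - 1*(-347) = -317 + 347 = 30)
W(-449, 639) - t(-488) = -449 - 1*30 = -449 - 30 = -479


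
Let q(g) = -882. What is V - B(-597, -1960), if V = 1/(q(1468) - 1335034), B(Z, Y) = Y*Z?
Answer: -1563182029921/1335916 ≈ -1.1701e+6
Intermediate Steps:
V = -1/1335916 (V = 1/(-882 - 1335034) = 1/(-1335916) = -1/1335916 ≈ -7.4855e-7)
V - B(-597, -1960) = -1/1335916 - (-1960)*(-597) = -1/1335916 - 1*1170120 = -1/1335916 - 1170120 = -1563182029921/1335916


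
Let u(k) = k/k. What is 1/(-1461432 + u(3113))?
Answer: -1/1461431 ≈ -6.8426e-7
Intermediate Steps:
u(k) = 1
1/(-1461432 + u(3113)) = 1/(-1461432 + 1) = 1/(-1461431) = -1/1461431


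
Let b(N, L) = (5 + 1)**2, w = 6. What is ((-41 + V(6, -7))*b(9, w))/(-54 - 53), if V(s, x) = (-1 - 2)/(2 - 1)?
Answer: 1584/107 ≈ 14.804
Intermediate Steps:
b(N, L) = 36 (b(N, L) = 6**2 = 36)
V(s, x) = -3 (V(s, x) = -3/1 = -3*1 = -3)
((-41 + V(6, -7))*b(9, w))/(-54 - 53) = ((-41 - 3)*36)/(-54 - 53) = -44*36/(-107) = -1584*(-1/107) = 1584/107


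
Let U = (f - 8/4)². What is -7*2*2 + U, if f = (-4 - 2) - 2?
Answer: 72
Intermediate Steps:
f = -8 (f = -6 - 2 = -8)
U = 100 (U = (-8 - 8/4)² = (-8 - 8*¼)² = (-8 - 2)² = (-10)² = 100)
-7*2*2 + U = -7*2*2 + 100 = -14*2 + 100 = -28 + 100 = 72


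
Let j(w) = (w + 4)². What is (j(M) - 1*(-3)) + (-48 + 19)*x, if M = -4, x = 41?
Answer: -1186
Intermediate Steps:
j(w) = (4 + w)²
(j(M) - 1*(-3)) + (-48 + 19)*x = ((4 - 4)² - 1*(-3)) + (-48 + 19)*41 = (0² + 3) - 29*41 = (0 + 3) - 1189 = 3 - 1189 = -1186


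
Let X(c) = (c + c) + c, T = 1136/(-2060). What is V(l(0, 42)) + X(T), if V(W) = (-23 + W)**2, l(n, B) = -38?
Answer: 1915463/515 ≈ 3719.3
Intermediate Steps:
T = -284/515 (T = 1136*(-1/2060) = -284/515 ≈ -0.55146)
X(c) = 3*c (X(c) = 2*c + c = 3*c)
V(l(0, 42)) + X(T) = (-23 - 38)**2 + 3*(-284/515) = (-61)**2 - 852/515 = 3721 - 852/515 = 1915463/515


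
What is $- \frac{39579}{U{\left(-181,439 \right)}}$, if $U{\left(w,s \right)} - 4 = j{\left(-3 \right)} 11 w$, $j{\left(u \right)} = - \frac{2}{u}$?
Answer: $\frac{118737}{3970} \approx 29.909$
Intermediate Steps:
$U{\left(w,s \right)} = 4 + \frac{22 w}{3}$ ($U{\left(w,s \right)} = 4 + - \frac{2}{-3} \cdot 11 w = 4 + \left(-2\right) \left(- \frac{1}{3}\right) 11 w = 4 + \frac{2}{3} \cdot 11 w = 4 + \frac{22 w}{3}$)
$- \frac{39579}{U{\left(-181,439 \right)}} = - \frac{39579}{4 + \frac{22}{3} \left(-181\right)} = - \frac{39579}{4 - \frac{3982}{3}} = - \frac{39579}{- \frac{3970}{3}} = \left(-39579\right) \left(- \frac{3}{3970}\right) = \frac{118737}{3970}$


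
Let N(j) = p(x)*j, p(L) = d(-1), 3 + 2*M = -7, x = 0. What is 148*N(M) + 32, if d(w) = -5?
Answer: 3732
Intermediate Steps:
M = -5 (M = -3/2 + (1/2)*(-7) = -3/2 - 7/2 = -5)
p(L) = -5
N(j) = -5*j
148*N(M) + 32 = 148*(-5*(-5)) + 32 = 148*25 + 32 = 3700 + 32 = 3732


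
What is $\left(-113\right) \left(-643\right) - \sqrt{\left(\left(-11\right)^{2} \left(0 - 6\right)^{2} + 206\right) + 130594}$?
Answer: $72659 - 2 \sqrt{33789} \approx 72291.0$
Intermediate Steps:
$\left(-113\right) \left(-643\right) - \sqrt{\left(\left(-11\right)^{2} \left(0 - 6\right)^{2} + 206\right) + 130594} = 72659 - \sqrt{\left(121 \left(-6\right)^{2} + 206\right) + 130594} = 72659 - \sqrt{\left(121 \cdot 36 + 206\right) + 130594} = 72659 - \sqrt{\left(4356 + 206\right) + 130594} = 72659 - \sqrt{4562 + 130594} = 72659 - \sqrt{135156} = 72659 - 2 \sqrt{33789}$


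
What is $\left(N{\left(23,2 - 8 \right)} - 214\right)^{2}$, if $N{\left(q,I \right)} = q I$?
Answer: $123904$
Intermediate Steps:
$N{\left(q,I \right)} = I q$
$\left(N{\left(23,2 - 8 \right)} - 214\right)^{2} = \left(\left(2 - 8\right) 23 - 214\right)^{2} = \left(\left(-6\right) 23 - 214\right)^{2} = \left(-138 - 214\right)^{2} = \left(-352\right)^{2} = 123904$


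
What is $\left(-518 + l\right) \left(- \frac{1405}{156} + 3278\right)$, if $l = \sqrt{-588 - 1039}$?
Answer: $- \frac{132080417}{78} + \frac{509963 i \sqrt{1627}}{156} \approx -1.6933 \cdot 10^{6} + 1.3186 \cdot 10^{5} i$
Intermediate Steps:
$l = i \sqrt{1627}$ ($l = \sqrt{-1627} = i \sqrt{1627} \approx 40.336 i$)
$\left(-518 + l\right) \left(- \frac{1405}{156} + 3278\right) = \left(-518 + i \sqrt{1627}\right) \left(- \frac{1405}{156} + 3278\right) = \left(-518 + i \sqrt{1627}\right) \frac{509963}{156} = - \frac{132080417}{78} + \frac{509963 i \sqrt{1627}}{156}$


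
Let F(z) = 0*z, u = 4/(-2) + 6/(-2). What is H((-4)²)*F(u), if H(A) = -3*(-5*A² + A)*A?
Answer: 0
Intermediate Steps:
u = -5 (u = 4*(-½) + 6*(-½) = -2 - 3 = -5)
F(z) = 0
H(A) = -3*A*(A - 5*A²) (H(A) = -3*(A - 5*A²)*A = -3*A*(A - 5*A²))
H((-4)²)*F(u) = (((-4)²)²*(-3 + 15*(-4)²))*0 = (16²*(-3 + 15*16))*0 = (256*(-3 + 240))*0 = (256*237)*0 = 60672*0 = 0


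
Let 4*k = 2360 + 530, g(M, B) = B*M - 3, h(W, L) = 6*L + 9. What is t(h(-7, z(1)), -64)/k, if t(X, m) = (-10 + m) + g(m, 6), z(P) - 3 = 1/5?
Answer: -922/1445 ≈ -0.63806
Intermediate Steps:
z(P) = 16/5 (z(P) = 3 + 1/5 = 16/5)
h(W, L) = 9 + 6*L
g(M, B) = -3 + B*M
t(X, m) = -13 + 7*m (t(X, m) = (-10 + m) + (-3 + 6*m) = -13 + 7*m)
k = 1445/2 (k = (2360 + 530)/4 = (1/4)*2890 = 1445/2 ≈ 722.50)
t(h(-7, z(1)), -64)/k = (-13 + 7*(-64))/(1445/2) = (-13 - 448)*(2/1445) = -461*2/1445 = -922/1445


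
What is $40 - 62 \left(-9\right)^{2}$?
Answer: $-4982$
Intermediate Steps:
$40 - 62 \left(-9\right)^{2} = 40 - 5022 = -4982$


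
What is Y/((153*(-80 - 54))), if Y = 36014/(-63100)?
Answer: 18007/646838100 ≈ 2.7838e-5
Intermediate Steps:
Y = -18007/31550 (Y = 36014*(-1/63100) = -18007/31550 ≈ -0.57074)
Y/((153*(-80 - 54))) = -18007*1/(153*(-80 - 54))/31550 = -18007/(31550*(153*(-134))) = -18007/31550/(-20502) = -18007/31550*(-1/20502) = 18007/646838100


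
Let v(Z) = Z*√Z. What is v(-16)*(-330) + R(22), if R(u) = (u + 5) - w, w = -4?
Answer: 31 + 21120*I ≈ 31.0 + 21120.0*I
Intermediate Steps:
v(Z) = Z^(3/2)
R(u) = 9 + u (R(u) = (u + 5) - 1*(-4) = (5 + u) + 4 = 9 + u)
v(-16)*(-330) + R(22) = (-16)^(3/2)*(-330) + (9 + 22) = -64*I*(-330) + 31 = 21120*I + 31 = 31 + 21120*I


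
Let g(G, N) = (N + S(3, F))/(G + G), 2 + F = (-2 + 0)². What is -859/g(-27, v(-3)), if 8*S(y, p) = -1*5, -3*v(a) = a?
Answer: 123696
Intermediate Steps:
v(a) = -a/3
F = 2 (F = -2 + (-2 + 0)² = -2 + (-2)² = -2 + 4 = 2)
S(y, p) = -5/8 (S(y, p) = (-1*5)/8 = (⅛)*(-5) = -5/8)
g(G, N) = (-5/8 + N)/(2*G) (g(G, N) = (N - 5/8)/(G + G) = (-5/8 + N)/((2*G)) = (-5/8 + N)*(1/(2*G)) = (-5/8 + N)/(2*G))
-859/g(-27, v(-3)) = -859*(-432/(-5 + 8*(-⅓*(-3)))) = -859*(-432/(-5 + 8*1)) = -859*(-432/(-5 + 8)) = -859/((1/16)*(-1/27)*3) = -859/(-1/144) = -859*(-144) = 123696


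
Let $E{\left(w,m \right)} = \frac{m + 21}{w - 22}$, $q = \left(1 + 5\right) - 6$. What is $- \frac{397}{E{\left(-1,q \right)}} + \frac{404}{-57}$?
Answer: $\frac{56887}{133} \approx 427.72$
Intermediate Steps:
$q = 0$ ($q = 6 - 6 = 0$)
$E{\left(w,m \right)} = \frac{21 + m}{-22 + w}$
$- \frac{397}{E{\left(-1,q \right)}} + \frac{404}{-57} = - \frac{397}{\frac{1}{-22 - 1} \left(21 + 0\right)} + \frac{404}{-57} = - \frac{397}{\frac{1}{-23} \cdot 21} + 404 \left(- \frac{1}{57}\right) = - \frac{397}{\left(- \frac{1}{23}\right) 21} - \frac{404}{57} = - \frac{397}{- \frac{21}{23}} - \frac{404}{57} = \left(-397\right) \left(- \frac{23}{21}\right) - \frac{404}{57} = \frac{9131}{21} - \frac{404}{57} = \frac{56887}{133}$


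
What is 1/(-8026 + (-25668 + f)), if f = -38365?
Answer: -1/72059 ≈ -1.3878e-5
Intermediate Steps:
1/(-8026 + (-25668 + f)) = 1/(-8026 + (-25668 - 38365)) = 1/(-8026 - 64033) = 1/(-72059) = -1/72059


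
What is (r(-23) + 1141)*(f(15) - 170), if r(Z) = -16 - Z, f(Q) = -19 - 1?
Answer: -218120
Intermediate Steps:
f(Q) = -20
(r(-23) + 1141)*(f(15) - 170) = ((-16 - 1*(-23)) + 1141)*(-20 - 170) = ((-16 + 23) + 1141)*(-190) = (7 + 1141)*(-190) = 1148*(-190) = -218120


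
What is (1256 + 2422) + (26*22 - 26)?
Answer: 4224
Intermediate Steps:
(1256 + 2422) + (26*22 - 26) = 3678 + (572 - 26) = 3678 + 546 = 4224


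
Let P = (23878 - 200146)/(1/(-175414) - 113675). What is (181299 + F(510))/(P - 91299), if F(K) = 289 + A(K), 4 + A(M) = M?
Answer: -1210329437202798/606829387638299 ≈ -1.9945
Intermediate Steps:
P = 10306624984/6646728817 (P = -176268/(-1/175414 - 113675) = -176268/(-19940186451/175414) = -176268*(-175414/19940186451) = 10306624984/6646728817 ≈ 1.5506)
A(M) = -4 + M
F(K) = 285 + K (F(K) = 289 + (-4 + K) = 285 + K)
(181299 + F(510))/(P - 91299) = (181299 + (285 + 510))/(10306624984/6646728817 - 91299) = (181299 + 795)/(-606829387638299/6646728817) = 182094*(-6646728817/606829387638299) = -1210329437202798/606829387638299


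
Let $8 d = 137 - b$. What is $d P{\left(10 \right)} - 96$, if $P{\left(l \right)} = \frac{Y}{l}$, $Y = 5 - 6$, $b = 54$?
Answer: $- \frac{7763}{80} \approx -97.037$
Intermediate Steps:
$d = \frac{83}{8}$ ($d = \frac{137 - 54}{8} = \frac{1}{8} \cdot 83 = \frac{83}{8} \approx 10.375$)
$Y = -1$ ($Y = 5 - 6 = -1$)
$P{\left(l \right)} = - \frac{1}{l}$
$d P{\left(10 \right)} - 96 = \frac{83 \left(- \frac{1}{10}\right)}{8} - 96 = \frac{83 \left(\left(-1\right) \frac{1}{10}\right)}{8} - 96 = \frac{83}{8} \left(- \frac{1}{10}\right) - 96 = - \frac{83}{80} - 96 = - \frac{7763}{80}$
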